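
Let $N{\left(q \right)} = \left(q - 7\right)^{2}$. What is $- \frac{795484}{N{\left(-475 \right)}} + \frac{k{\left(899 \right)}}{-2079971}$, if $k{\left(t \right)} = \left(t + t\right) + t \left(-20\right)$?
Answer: $- \frac{412706045999}{120806795651} \approx -3.4162$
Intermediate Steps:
$k{\left(t \right)} = - 18 t$ ($k{\left(t \right)} = 2 t - 20 t = - 18 t$)
$N{\left(q \right)} = \left(-7 + q\right)^{2}$
$- \frac{795484}{N{\left(-475 \right)}} + \frac{k{\left(899 \right)}}{-2079971} = - \frac{795484}{\left(-7 - 475\right)^{2}} + \frac{\left(-18\right) 899}{-2079971} = - \frac{795484}{\left(-482\right)^{2}} - - \frac{16182}{2079971} = - \frac{795484}{232324} + \frac{16182}{2079971} = \left(-795484\right) \frac{1}{232324} + \frac{16182}{2079971} = - \frac{198871}{58081} + \frac{16182}{2079971} = - \frac{412706045999}{120806795651}$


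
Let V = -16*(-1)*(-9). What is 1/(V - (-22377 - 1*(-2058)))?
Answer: 1/20175 ≈ 4.9566e-5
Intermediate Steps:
V = -144 (V = 16*(-9) = -144)
1/(V - (-22377 - 1*(-2058))) = 1/(-144 - (-22377 - 1*(-2058))) = 1/(-144 - (-22377 + 2058)) = 1/(-144 - 1*(-20319)) = 1/(-144 + 20319) = 1/20175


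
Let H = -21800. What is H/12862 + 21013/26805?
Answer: -1440733/1581495 ≈ -0.91099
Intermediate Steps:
H/12862 + 21013/26805 = -21800/12862 + 21013/26805 = -21800*1/12862 + 21013*(1/26805) = -100/59 + 21013/26805 = -1440733/1581495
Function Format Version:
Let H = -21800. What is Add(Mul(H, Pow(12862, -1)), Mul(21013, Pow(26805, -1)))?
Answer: Rational(-1440733, 1581495) ≈ -0.91099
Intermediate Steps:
Add(Mul(H, Pow(12862, -1)), Mul(21013, Pow(26805, -1))) = Add(Mul(-21800, Pow(12862, -1)), Mul(21013, Pow(26805, -1))) = Add(Mul(-21800, Rational(1, 12862)), Mul(21013, Rational(1, 26805))) = Add(Rational(-100, 59), Rational(21013, 26805)) = Rational(-1440733, 1581495)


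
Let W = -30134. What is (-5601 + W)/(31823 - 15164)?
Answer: -35735/16659 ≈ -2.1451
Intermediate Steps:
(-5601 + W)/(31823 - 15164) = (-5601 - 30134)/(31823 - 15164) = -35735/16659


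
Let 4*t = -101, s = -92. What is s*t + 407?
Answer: 2730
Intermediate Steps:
t = -101/4 (t = (¼)*(-101) = -101/4 ≈ -25.250)
s*t + 407 = -92*(-101/4) + 407 = 2323 + 407 = 2730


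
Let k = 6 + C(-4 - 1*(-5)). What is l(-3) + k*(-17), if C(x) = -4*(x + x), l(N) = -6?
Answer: 28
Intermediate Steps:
C(x) = -8*x
k = -2 (k = 6 - 8*(-4 - 1*(-5)) = 6 - 8*(-4 + 5) = 6 - 8*1 = 6 - 8 = -2)
l(-3) + k*(-17) = -6 - 2*(-17) = -6 + 34 = 28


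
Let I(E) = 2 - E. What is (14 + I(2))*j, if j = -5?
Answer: -70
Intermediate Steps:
(14 + I(2))*j = (14 + (2 - 1*2))*(-5) = (14 + (2 - 2))*(-5) = (14 + 0)*(-5) = 14*(-5) = -70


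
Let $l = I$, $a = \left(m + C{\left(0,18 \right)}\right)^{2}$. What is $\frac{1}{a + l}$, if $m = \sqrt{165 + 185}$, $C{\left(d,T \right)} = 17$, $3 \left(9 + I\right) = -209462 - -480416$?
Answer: $\frac{22737}{2067783526} - \frac{85 \sqrt{14}}{4135567052} \approx 1.0919 \cdot 10^{-5}$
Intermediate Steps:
$I = 90309$ ($I = -9 + \frac{-209462 - -480416}{3} = -9 + \frac{-209462 + 480416}{3} = -9 + \frac{1}{3} \cdot 270954 = -9 + 90318 = 90309$)
$m = 5 \sqrt{14}$ ($m = \sqrt{350} = 5 \sqrt{14} \approx 18.708$)
$a = \left(17 + 5 \sqrt{14}\right)^{2}$ ($a = \left(5 \sqrt{14} + 17\right)^{2} = \left(17 + 5 \sqrt{14}\right)^{2} \approx 1275.1$)
$l = 90309$
$\frac{1}{a + l} = \frac{1}{\left(639 + 170 \sqrt{14}\right) + 90309} = \frac{1}{90948 + 170 \sqrt{14}}$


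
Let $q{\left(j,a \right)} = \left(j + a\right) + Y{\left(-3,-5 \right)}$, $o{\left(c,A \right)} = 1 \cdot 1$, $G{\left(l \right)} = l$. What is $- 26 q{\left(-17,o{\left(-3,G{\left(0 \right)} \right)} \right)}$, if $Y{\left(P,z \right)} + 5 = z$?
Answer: $676$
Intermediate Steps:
$Y{\left(P,z \right)} = -5 + z$
$o{\left(c,A \right)} = 1$
$q{\left(j,a \right)} = -10 + a + j$ ($q{\left(j,a \right)} = \left(j + a\right) - 10 = \left(a + j\right) - 10 = -10 + a + j$)
$- 26 q{\left(-17,o{\left(-3,G{\left(0 \right)} \right)} \right)} = - 26 \left(-10 + 1 - 17\right) = \left(-26\right) \left(-26\right) = 676$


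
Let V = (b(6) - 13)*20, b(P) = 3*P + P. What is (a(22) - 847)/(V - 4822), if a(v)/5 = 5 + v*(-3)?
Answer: 192/767 ≈ 0.25033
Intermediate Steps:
a(v) = 25 - 15*v (a(v) = 5*(5 + v*(-3)) = 5*(5 - 3*v) = 25 - 15*v)
b(P) = 4*P
V = 220 (V = (4*6 - 13)*20 = (24 - 13)*20 = 11*20 = 220)
(a(22) - 847)/(V - 4822) = ((25 - 15*22) - 847)/(220 - 4822) = ((25 - 330) - 847)/(-4602) = (-305 - 847)*(-1/4602) = -1152*(-1/4602) = 192/767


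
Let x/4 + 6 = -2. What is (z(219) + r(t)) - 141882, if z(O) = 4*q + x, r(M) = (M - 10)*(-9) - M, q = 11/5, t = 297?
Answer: -723926/5 ≈ -1.4479e+5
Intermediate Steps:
x = -32 (x = -24 + 4*(-2) = -24 - 8 = -32)
q = 11/5 (q = 11*(⅕) = 11/5 ≈ 2.2000)
r(M) = 90 - 10*M (r(M) = (-10 + M)*(-9) - M = (90 - 9*M) - M = 90 - 10*M)
z(O) = -116/5 (z(O) = 4*(11/5) - 32 = 44/5 - 32 = -116/5)
(z(219) + r(t)) - 141882 = (-116/5 + (90 - 10*297)) - 141882 = (-116/5 + (90 - 2970)) - 141882 = (-116/5 - 2880) - 141882 = -14516/5 - 141882 = -723926/5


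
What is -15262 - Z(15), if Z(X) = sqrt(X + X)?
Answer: -15262 - sqrt(30) ≈ -15267.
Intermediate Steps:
Z(X) = sqrt(2)*sqrt(X) (Z(X) = sqrt(2*X) = sqrt(2)*sqrt(X))
-15262 - Z(15) = -15262 - sqrt(2)*sqrt(15) = -15262 - sqrt(30)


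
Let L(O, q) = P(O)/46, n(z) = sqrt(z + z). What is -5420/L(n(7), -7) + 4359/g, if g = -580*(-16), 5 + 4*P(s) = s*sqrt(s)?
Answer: -1156835563279/19664320 - 195466880*14**(1/4)/2119 - 69809600*sqrt(14)/2119 - 24932000*14**(3/4)/2119 ≈ -4.4569e+5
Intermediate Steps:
P(s) = -5/4 + s**(3/2)/4 (P(s) = -5/4 + (s*sqrt(s))/4 = -5/4 + s**(3/2)/4)
n(z) = sqrt(2)*sqrt(z) (n(z) = sqrt(2*z) = sqrt(2)*sqrt(z))
L(O, q) = -5/184 + O**(3/2)/184 (L(O, q) = (-5/4 + O**(3/2)/4)/46 = (-5/4 + O**(3/2)/4)*(1/46) = -5/184 + O**(3/2)/184)
g = 9280
-5420/L(n(7), -7) + 4359/g = -5420/(-5/184 + (sqrt(2)*sqrt(7))**(3/2)/184) + 4359/9280 = -5420/(-5/184 + (sqrt(14))**(3/2)/184) + 4359*(1/9280) = -5420/(-5/184 + 14**(3/4)/184) + 4359/9280 = 4359/9280 - 5420/(-5/184 + 14**(3/4)/184)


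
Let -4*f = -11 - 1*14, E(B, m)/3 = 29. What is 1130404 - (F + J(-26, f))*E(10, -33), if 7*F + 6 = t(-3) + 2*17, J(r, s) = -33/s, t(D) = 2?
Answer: 197835838/175 ≈ 1.1305e+6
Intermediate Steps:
E(B, m) = 87 (E(B, m) = 3*29 = 87)
f = 25/4 (f = -(-11 - 1*14)/4 = -(-11 - 14)/4 = -1/4*(-25) = 25/4 ≈ 6.2500)
F = 30/7 (F = -6/7 + (2 + 2*17)/7 = -6/7 + (2 + 34)/7 = -6/7 + (1/7)*36 = -6/7 + 36/7 = 30/7 ≈ 4.2857)
1130404 - (F + J(-26, f))*E(10, -33) = 1130404 - (30/7 - 33/25/4)*87 = 1130404 - (30/7 - 33*4/25)*87 = 1130404 - (30/7 - 132/25)*87 = 1130404 - (-174)*87/175 = 1130404 - 1*(-15138/175) = 1130404 + 15138/175 = 197835838/175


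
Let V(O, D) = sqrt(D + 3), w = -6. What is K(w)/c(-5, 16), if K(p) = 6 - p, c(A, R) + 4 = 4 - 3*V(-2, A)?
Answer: 2*I*sqrt(2) ≈ 2.8284*I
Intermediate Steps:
V(O, D) = sqrt(3 + D)
c(A, R) = -3*sqrt(3 + A) (c(A, R) = -4 + (4 - 3*sqrt(3 + A)) = -3*sqrt(3 + A))
K(w)/c(-5, 16) = (6 - 1*(-6))/((-3*sqrt(3 - 5))) = (6 + 6)/((-3*I*sqrt(2))) = 12/((-3*I*sqrt(2))) = 12*(I*sqrt(2)/6) = 2*I*sqrt(2)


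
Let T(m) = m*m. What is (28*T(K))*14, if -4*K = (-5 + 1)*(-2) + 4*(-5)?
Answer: 3528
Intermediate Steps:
K = 3 (K = -((-5 + 1)*(-2) + 4*(-5))/4 = -(-4*(-2) - 20)/4 = -(8 - 20)/4 = -¼*(-12) = 3)
T(m) = m²
(28*T(K))*14 = (28*3²)*14 = (28*9)*14 = 252*14 = 3528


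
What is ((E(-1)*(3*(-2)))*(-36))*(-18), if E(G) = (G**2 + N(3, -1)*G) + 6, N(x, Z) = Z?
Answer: -31104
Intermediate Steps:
E(G) = 6 + G**2 - G (E(G) = (G**2 - G) + 6 = 6 + G**2 - G)
((E(-1)*(3*(-2)))*(-36))*(-18) = (((6 + (-1)**2 - 1*(-1))*(3*(-2)))*(-36))*(-18) = (((6 + 1 + 1)*(-6))*(-36))*(-18) = ((8*(-6))*(-36))*(-18) = -48*(-36)*(-18) = 1728*(-18) = -31104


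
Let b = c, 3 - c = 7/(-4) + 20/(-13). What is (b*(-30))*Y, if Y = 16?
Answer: -39240/13 ≈ -3018.5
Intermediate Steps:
c = 327/52 (c = 3 - (7/(-4) + 20/(-13)) = 3 - (7*(-¼) + 20*(-1/13)) = 3 - (-7/4 - 20/13) = 3 - 1*(-171/52) = 3 + 171/52 = 327/52 ≈ 6.2885)
b = 327/52 ≈ 6.2885
(b*(-30))*Y = ((327/52)*(-30))*16 = -4905/26*16 = -39240/13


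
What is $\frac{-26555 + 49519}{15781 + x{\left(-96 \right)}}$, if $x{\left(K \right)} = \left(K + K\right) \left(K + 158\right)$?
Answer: $\frac{22964}{3877} \approx 5.9231$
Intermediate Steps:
$x{\left(K \right)} = 2 K \left(158 + K\right)$
$\frac{-26555 + 49519}{15781 + x{\left(-96 \right)}} = \frac{-26555 + 49519}{15781 + 2 \left(-96\right) \left(158 - 96\right)} = \frac{22964}{15781 + 2 \left(-96\right) 62} = \frac{22964}{15781 - 11904} = \frac{22964}{3877}$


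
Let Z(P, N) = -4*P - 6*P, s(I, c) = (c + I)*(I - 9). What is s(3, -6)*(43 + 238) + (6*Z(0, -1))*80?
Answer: 5058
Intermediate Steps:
s(I, c) = (-9 + I)*(I + c) (s(I, c) = (I + c)*(-9 + I) = (-9 + I)*(I + c))
Z(P, N) = -10*P
s(3, -6)*(43 + 238) + (6*Z(0, -1))*80 = (3² - 9*3 - 9*(-6) + 3*(-6))*(43 + 238) + (6*(-10*0))*80 = (9 - 27 + 54 - 18)*281 + (6*0)*80 = 18*281 + 0*80 = 5058 + 0 = 5058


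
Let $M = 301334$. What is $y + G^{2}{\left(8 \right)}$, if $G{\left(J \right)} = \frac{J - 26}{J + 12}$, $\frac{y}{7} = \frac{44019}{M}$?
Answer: $\frac{27610677}{15066700} \approx 1.8326$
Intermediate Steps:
$y = \frac{308133}{301334}$ ($y = 7 \cdot \frac{44019}{301334} = \frac{308133}{301334} \approx 1.0226$)
$G{\left(J \right)} = \frac{-26 + J}{12 + J}$
$y + G^{2}{\left(8 \right)} = \frac{308133}{301334} + \left(\frac{-26 + 8}{12 + 8}\right)^{2} = \frac{308133}{301334} + \left(\frac{1}{20} \left(-18\right)\right)^{2} = \frac{308133}{301334} + \left(- \frac{9}{10}\right)^{2} = \frac{308133}{301334} + \frac{81}{100} = \frac{27610677}{15066700}$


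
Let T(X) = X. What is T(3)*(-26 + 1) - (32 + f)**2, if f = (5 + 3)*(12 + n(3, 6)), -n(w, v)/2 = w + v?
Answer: -331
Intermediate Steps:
n(w, v) = -2*v - 2*w (n(w, v) = -2*(w + v) = -2*(v + w) = -2*v - 2*w)
f = -48 (f = (5 + 3)*(12 + (-2*6 - 2*3)) = 8*(12 + (-12 - 6)) = 8*(12 - 18) = 8*(-6) = -48)
T(3)*(-26 + 1) - (32 + f)**2 = 3*(-26 + 1) - (32 - 48)**2 = 3*(-25) - 1*(-16)**2 = -75 - 1*256 = -75 - 256 = -331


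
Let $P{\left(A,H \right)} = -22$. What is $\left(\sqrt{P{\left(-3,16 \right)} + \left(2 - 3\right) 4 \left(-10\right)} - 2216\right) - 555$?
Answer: $-2771 + 3 \sqrt{2} \approx -2766.8$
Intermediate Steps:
$\left(\sqrt{P{\left(-3,16 \right)} + \left(2 - 3\right) 4 \left(-10\right)} - 2216\right) - 555 = \left(\sqrt{-22 + \left(2 - 3\right) 4 \left(-10\right)} - 2216\right) - 555 = \left(\sqrt{-22 + \left(-1\right) 4 \left(-10\right)} - 2216\right) - 555 = \left(\sqrt{-22 - -40} - 2216\right) - 555 = \left(\sqrt{-22 + 40} - 2216\right) - 555 = \left(\sqrt{18} - 2216\right) - 555 = \left(3 \sqrt{2} - 2216\right) - 555 = \left(-2216 + 3 \sqrt{2}\right) - 555 = -2771 + 3 \sqrt{2}$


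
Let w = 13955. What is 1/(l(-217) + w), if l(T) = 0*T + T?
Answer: 1/13738 ≈ 7.2791e-5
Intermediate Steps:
l(T) = T (l(T) = 0 + T = T)
1/(l(-217) + w) = 1/(-217 + 13955) = 1/13738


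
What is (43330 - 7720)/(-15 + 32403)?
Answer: 5935/5398 ≈ 1.0995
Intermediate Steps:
(43330 - 7720)/(-15 + 32403) = 35610/32388 = 35610*(1/32388) = 5935/5398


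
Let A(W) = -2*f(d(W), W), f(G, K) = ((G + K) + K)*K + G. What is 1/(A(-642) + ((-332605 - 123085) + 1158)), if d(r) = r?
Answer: -1/2926232 ≈ -3.4174e-7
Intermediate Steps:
f(G, K) = G + K*(G + 2*K) (f(G, K) = (G + 2*K)*K + G = K*(G + 2*K) + G = G + K*(G + 2*K))
A(W) = -6*W² - 2*W (A(W) = -2*(W + 2*W² + W*W) = -2*(W + 2*W² + W²) = -2*(W + 3*W²) = -6*W² - 2*W)
1/(A(-642) + ((-332605 - 123085) + 1158)) = 1/(2*(-642)*(-1 - 3*(-642)) + ((-332605 - 123085) + 1158)) = 1/(2*(-642)*(-1 + 1926) + (-455690 + 1158)) = 1/(2*(-642)*1925 - 454532) = 1/(-2471700 - 454532) = 1/(-2926232) = -1/2926232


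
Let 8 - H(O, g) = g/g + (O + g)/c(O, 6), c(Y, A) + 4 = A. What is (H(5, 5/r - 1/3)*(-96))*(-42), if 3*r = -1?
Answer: 49056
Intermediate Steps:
c(Y, A) = -4 + A
r = -1/3 (r = (1/3)*(-1) = -1/3 ≈ -0.33333)
H(O, g) = 7 - O/2 - g/2 (H(O, g) = 8 - (g/g + (O + g)/(-4 + 6)) = 8 - (1 + (O + g)/2) = 8 - (1 + (O + g)*(1/2)) = 8 - (1 + (O/2 + g/2)) = 8 - (1 + O/2 + g/2) = 8 + (-1 - O/2 - g/2) = 7 - O/2 - g/2)
(H(5, 5/r - 1/3)*(-96))*(-42) = ((7 - 1/2*5 - (5/(-1/3) - 1/3)/2)*(-96))*(-42) = ((7 - 5/2 - (5*(-3) - 1*1/3)/2)*(-96))*(-42) = ((7 - 5/2 - (-15 - 1/3)/2)*(-96))*(-42) = ((7 - 5/2 - 1/2*(-46/3))*(-96))*(-42) = ((7 - 5/2 + 23/3)*(-96))*(-42) = ((73/6)*(-96))*(-42) = -1168*(-42) = 49056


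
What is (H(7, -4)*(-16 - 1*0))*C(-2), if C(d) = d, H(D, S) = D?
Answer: 224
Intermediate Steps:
(H(7, -4)*(-16 - 1*0))*C(-2) = (7*(-16 - 1*0))*(-2) = (7*(-16 + 0))*(-2) = (7*(-16))*(-2) = -112*(-2) = 224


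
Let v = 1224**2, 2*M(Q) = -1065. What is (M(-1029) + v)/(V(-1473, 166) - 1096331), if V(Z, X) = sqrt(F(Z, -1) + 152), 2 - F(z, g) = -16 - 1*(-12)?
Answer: -3283825991997/2403883322806 - 2995287*sqrt(158)/2403883322806 ≈ -1.3661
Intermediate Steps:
F(z, g) = 6 (F(z, g) = 2 - (-16 - 1*(-12)) = 2 - (-16 + 12) = 2 - 1*(-4) = 2 + 4 = 6)
V(Z, X) = sqrt(158) (V(Z, X) = sqrt(6 + 152) = sqrt(158))
M(Q) = -1065/2 (M(Q) = (1/2)*(-1065) = -1065/2)
v = 1498176
(M(-1029) + v)/(V(-1473, 166) - 1096331) = (-1065/2 + 1498176)/(sqrt(158) - 1096331) = 2995287/(2*(-1096331 + sqrt(158)))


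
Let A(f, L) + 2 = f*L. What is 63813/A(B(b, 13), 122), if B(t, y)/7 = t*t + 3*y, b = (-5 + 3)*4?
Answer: 21271/29320 ≈ 0.72548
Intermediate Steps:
b = -8 (b = -2*4 = -8)
B(t, y) = 7*t² + 21*y (B(t, y) = 7*(t*t + 3*y) = 7*(t² + 3*y) = 7*t² + 21*y)
A(f, L) = -2 + L*f (A(f, L) = -2 + f*L = -2 + L*f)
63813/A(B(b, 13), 122) = 63813/(-2 + 122*(7*(-8)² + 21*13)) = 63813/(-2 + 122*(7*64 + 273)) = 63813/(-2 + 122*(448 + 273)) = 63813/(-2 + 122*721) = 63813/(-2 + 87962) = 63813/87960 = 63813*(1/87960) = 21271/29320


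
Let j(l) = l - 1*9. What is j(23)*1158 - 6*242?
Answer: 14760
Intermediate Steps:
j(l) = -9 + l (j(l) = l - 9 = -9 + l)
j(23)*1158 - 6*242 = (-9 + 23)*1158 - 6*242 = 14*1158 - 1452 = 16212 - 1452 = 14760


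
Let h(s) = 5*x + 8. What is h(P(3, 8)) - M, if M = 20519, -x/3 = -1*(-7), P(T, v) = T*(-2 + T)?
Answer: -20616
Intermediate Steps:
x = -21 (x = -(-3)*(-7) = -3*7 = -21)
h(s) = -97 (h(s) = 5*(-21) + 8 = -105 + 8 = -97)
h(P(3, 8)) - M = -97 - 1*20519 = -97 - 20519 = -20616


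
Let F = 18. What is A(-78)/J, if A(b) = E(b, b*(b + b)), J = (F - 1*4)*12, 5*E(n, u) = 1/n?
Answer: -1/65520 ≈ -1.5263e-5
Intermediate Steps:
E(n, u) = 1/(5*n)
J = 168 (J = (18 - 1*4)*12 = (18 - 4)*12 = 14*12 = 168)
A(b) = 1/(5*b)
A(-78)/J = ((⅕)/(-78))/168 = ((⅕)*(-1/78))*(1/168) = -1/390*1/168 = -1/65520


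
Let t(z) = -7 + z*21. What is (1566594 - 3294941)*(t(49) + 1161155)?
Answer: -2008645131419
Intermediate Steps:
t(z) = -7 + 21*z
(1566594 - 3294941)*(t(49) + 1161155) = (1566594 - 3294941)*((-7 + 21*49) + 1161155) = -1728347*((-7 + 1029) + 1161155) = -1728347*(1022 + 1161155) = -1728347*1162177 = -2008645131419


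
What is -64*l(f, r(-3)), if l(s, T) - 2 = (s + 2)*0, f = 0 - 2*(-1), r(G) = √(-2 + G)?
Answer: -128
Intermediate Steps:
f = 2 (f = 0 + 2 = 2)
l(s, T) = 2 (l(s, T) = 2 + (s + 2)*0 = 2 + (2 + s)*0 = 2 + 0 = 2)
-64*l(f, r(-3)) = -64*2 = -128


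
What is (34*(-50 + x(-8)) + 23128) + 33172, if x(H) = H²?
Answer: 56776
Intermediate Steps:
(34*(-50 + x(-8)) + 23128) + 33172 = (34*(-50 + (-8)²) + 23128) + 33172 = (34*(-50 + 64) + 23128) + 33172 = (34*14 + 23128) + 33172 = (476 + 23128) + 33172 = 23604 + 33172 = 56776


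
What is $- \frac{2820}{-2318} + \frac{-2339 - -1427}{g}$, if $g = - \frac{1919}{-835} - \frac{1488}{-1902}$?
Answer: $- \frac{92878338110}{315017359} \approx -294.84$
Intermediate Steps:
$g = \frac{815403}{264695}$ ($g = \left(-1919\right) \left(- \frac{1}{835}\right) - - \frac{248}{317} = \frac{1919}{835} + \frac{248}{317} = \frac{815403}{264695} \approx 3.0805$)
$- \frac{2820}{-2318} + \frac{-2339 - -1427}{g} = - \frac{2820}{-2318} + \frac{-2339 - -1427}{\frac{815403}{264695}} = \left(-2820\right) \left(- \frac{1}{2318}\right) + \left(-2339 + 1427\right) \frac{264695}{815403} = \frac{1410}{1159} - \frac{80467280}{271801} = - \frac{92878338110}{315017359}$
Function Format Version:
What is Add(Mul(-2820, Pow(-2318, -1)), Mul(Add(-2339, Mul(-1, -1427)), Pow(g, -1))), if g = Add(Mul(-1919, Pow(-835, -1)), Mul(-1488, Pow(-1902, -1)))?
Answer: Rational(-92878338110, 315017359) ≈ -294.84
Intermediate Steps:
g = Rational(815403, 264695) (g = Add(Mul(-1919, Rational(-1, 835)), Mul(-1488, Rational(-1, 1902))) = Add(Rational(1919, 835), Rational(248, 317)) = Rational(815403, 264695) ≈ 3.0805)
Add(Mul(-2820, Pow(-2318, -1)), Mul(Add(-2339, Mul(-1, -1427)), Pow(g, -1))) = Add(Mul(-2820, Pow(-2318, -1)), Mul(Add(-2339, Mul(-1, -1427)), Pow(Rational(815403, 264695), -1))) = Add(Mul(-2820, Rational(-1, 2318)), Mul(Add(-2339, 1427), Rational(264695, 815403))) = Add(Rational(1410, 1159), Mul(-912, Rational(264695, 815403))) = Add(Rational(1410, 1159), Rational(-80467280, 271801)) = Rational(-92878338110, 315017359)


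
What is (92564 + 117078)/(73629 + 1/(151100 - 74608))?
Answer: 16035935864/5632029469 ≈ 2.8473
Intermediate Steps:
(92564 + 117078)/(73629 + 1/(151100 - 74608)) = 209642/(73629 + 1/76492) = 209642/(5632029469/76492) = 209642*(76492/5632029469) = 16035935864/5632029469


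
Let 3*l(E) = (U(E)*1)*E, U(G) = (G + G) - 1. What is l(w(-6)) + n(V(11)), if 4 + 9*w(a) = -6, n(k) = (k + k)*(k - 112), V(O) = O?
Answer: -539656/243 ≈ -2220.8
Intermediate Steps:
n(k) = 2*k*(-112 + k) (n(k) = (2*k)*(-112 + k) = 2*k*(-112 + k))
U(G) = -1 + 2*G (U(G) = 2*G - 1 = -1 + 2*G)
w(a) = -10/9 (w(a) = -4/9 + (⅑)*(-6) = -4/9 - ⅔ = -10/9)
l(E) = E*(-1 + 2*E)/3 (l(E) = (((-1 + 2*E)*1)*E)/3 = ((-1 + 2*E)*E)/3 = (E*(-1 + 2*E))/3 = E*(-1 + 2*E)/3)
l(w(-6)) + n(V(11)) = (⅓)*(-10/9)*(-1 + 2*(-10/9)) + 2*11*(-112 + 11) = (⅓)*(-10/9)*(-1 - 20/9) + 2*11*(-101) = (⅓)*(-10/9)*(-29/9) - 2222 = 290/243 - 2222 = -539656/243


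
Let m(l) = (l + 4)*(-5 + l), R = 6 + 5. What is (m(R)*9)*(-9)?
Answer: -7290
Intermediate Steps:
R = 11
m(l) = (-5 + l)*(4 + l) (m(l) = (4 + l)*(-5 + l) = (-5 + l)*(4 + l))
(m(R)*9)*(-9) = ((-20 + 11² - 1*11)*9)*(-9) = ((-20 + 121 - 11)*9)*(-9) = (90*9)*(-9) = 810*(-9) = -7290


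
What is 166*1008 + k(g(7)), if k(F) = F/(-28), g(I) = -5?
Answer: 4685189/28 ≈ 1.6733e+5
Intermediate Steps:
k(F) = -F/28 (k(F) = F*(-1/28) = -F/28)
166*1008 + k(g(7)) = 166*1008 - 1/28*(-5) = 167328 + 5/28 = 4685189/28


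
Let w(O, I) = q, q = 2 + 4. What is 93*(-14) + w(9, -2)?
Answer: -1296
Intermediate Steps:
q = 6
w(O, I) = 6
93*(-14) + w(9, -2) = 93*(-14) + 6 = -1302 + 6 = -1296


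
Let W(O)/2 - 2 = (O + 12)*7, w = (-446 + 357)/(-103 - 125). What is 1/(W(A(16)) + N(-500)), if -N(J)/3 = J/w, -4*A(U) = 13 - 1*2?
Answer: 178/707763 ≈ 0.00025150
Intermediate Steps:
w = 89/228 (w = -89/(-228) = -89*(-1/228) = 89/228 ≈ 0.39035)
A(U) = -11/4 (A(U) = -(13 - 1*2)/4 = -(13 - 2)/4 = -¼*11 = -11/4)
N(J) = -684*J/89 (N(J) = -3*J/89/228 = -3*J*228/89 = -684*J/89)
W(O) = 172 + 14*O (W(O) = 4 + 2*((O + 12)*7) = 4 + 2*((12 + O)*7) = 4 + 2*(84 + 7*O) = 4 + (168 + 14*O) = 172 + 14*O)
1/(W(A(16)) + N(-500)) = 1/((172 + 14*(-11/4)) - 684/89*(-500)) = 1/((172 - 77/2) + 342000/89) = 1/(267/2 + 342000/89) = 1/(707763/178) = 178/707763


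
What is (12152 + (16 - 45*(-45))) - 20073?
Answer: -5880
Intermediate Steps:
(12152 + (16 - 45*(-45))) - 20073 = (12152 + (16 + 2025)) - 20073 = (12152 + 2041) - 20073 = 14193 - 20073 = -5880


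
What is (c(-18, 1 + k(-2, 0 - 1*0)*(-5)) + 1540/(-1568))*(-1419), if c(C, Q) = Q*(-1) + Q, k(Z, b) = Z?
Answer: 78045/56 ≈ 1393.7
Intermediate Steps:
c(C, Q) = 0 (c(C, Q) = -Q + Q = 0)
(c(-18, 1 + k(-2, 0 - 1*0)*(-5)) + 1540/(-1568))*(-1419) = (0 + 1540/(-1568))*(-1419) = (0 + 1540*(-1/1568))*(-1419) = (0 - 55/56)*(-1419) = -55/56*(-1419) = 78045/56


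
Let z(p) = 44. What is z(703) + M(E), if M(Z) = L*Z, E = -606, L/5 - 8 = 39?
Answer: -142366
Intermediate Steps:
L = 235 (L = 40 + 5*39 = 40 + 195 = 235)
M(Z) = 235*Z
z(703) + M(E) = 44 + 235*(-606) = 44 - 142410 = -142366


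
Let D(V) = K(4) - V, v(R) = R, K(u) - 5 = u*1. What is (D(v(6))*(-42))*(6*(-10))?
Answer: 7560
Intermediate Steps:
K(u) = 5 + u (K(u) = 5 + u*1 = 5 + u)
D(V) = 9 - V (D(V) = (5 + 4) - V = 9 - V)
(D(v(6))*(-42))*(6*(-10)) = ((9 - 1*6)*(-42))*(6*(-10)) = ((9 - 6)*(-42))*(-60) = (3*(-42))*(-60) = -126*(-60) = 7560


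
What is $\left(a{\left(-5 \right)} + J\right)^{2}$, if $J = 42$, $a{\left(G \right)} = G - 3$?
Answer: $1156$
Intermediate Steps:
$a{\left(G \right)} = -3 + G$
$\left(a{\left(-5 \right)} + J\right)^{2} = \left(\left(-3 - 5\right) + 42\right)^{2} = \left(-8 + 42\right)^{2} = 34^{2} = 1156$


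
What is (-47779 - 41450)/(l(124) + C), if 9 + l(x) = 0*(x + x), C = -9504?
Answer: 4249/453 ≈ 9.3797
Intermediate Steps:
l(x) = -9 (l(x) = -9 + 0*(x + x) = -9 + 0*(2*x) = -9 + 0 = -9)
(-47779 - 41450)/(l(124) + C) = (-47779 - 41450)/(-9 - 9504) = -89229/(-9513) = -89229*(-1/9513) = 4249/453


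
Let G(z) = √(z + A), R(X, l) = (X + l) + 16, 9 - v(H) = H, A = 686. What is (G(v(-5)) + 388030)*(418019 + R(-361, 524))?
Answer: 162273369940 + 4181980*√7 ≈ 1.6228e+11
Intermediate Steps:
v(H) = 9 - H
R(X, l) = 16 + X + l
G(z) = √(686 + z) (G(z) = √(z + 686) = √(686 + z))
(G(v(-5)) + 388030)*(418019 + R(-361, 524)) = (√(686 + (9 - 1*(-5))) + 388030)*(418019 + (16 - 361 + 524)) = (√(686 + (9 + 5)) + 388030)*(418019 + 179) = (√(686 + 14) + 388030)*418198 = (√700 + 388030)*418198 = (10*√7 + 388030)*418198 = (388030 + 10*√7)*418198 = 162273369940 + 4181980*√7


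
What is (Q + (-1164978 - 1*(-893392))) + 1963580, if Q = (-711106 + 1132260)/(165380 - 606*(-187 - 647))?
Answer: 567481462225/335392 ≈ 1.6920e+6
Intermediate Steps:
Q = 210577/335392 (Q = 421154/(165380 - 606*(-834)) = 421154/(165380 + 505404) = 421154/670784 = 421154*(1/670784) = 210577/335392 ≈ 0.62785)
(Q + (-1164978 - 1*(-893392))) + 1963580 = (210577/335392 + (-1164978 - 1*(-893392))) + 1963580 = (210577/335392 + (-1164978 + 893392)) + 1963580 = (210577/335392 - 271586) + 1963580 = -91087561135/335392 + 1963580 = 567481462225/335392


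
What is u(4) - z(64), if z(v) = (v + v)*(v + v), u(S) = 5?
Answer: -16379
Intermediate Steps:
z(v) = 4*v² (z(v) = (2*v)*(2*v) = 4*v²)
u(4) - z(64) = 5 - 4*64² = 5 - 4*4096 = 5 - 1*16384 = 5 - 16384 = -16379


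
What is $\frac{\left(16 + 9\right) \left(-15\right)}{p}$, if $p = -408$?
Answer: $\frac{125}{136} \approx 0.91912$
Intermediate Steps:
$\frac{\left(16 + 9\right) \left(-15\right)}{p} = \frac{\left(16 + 9\right) \left(-15\right)}{-408} = 25 \left(-15\right) \left(- \frac{1}{408}\right) = \left(-375\right) \left(- \frac{1}{408}\right) = \frac{125}{136}$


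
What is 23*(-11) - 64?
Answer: -317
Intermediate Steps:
23*(-11) - 64 = -253 - 64 = -317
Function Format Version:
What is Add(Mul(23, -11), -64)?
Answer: -317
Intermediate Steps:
Add(Mul(23, -11), -64) = Add(-253, -64) = -317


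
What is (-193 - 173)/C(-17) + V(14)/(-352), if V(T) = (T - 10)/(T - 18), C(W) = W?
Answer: 128849/5984 ≈ 21.532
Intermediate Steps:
V(T) = (-10 + T)/(-18 + T)
(-193 - 173)/C(-17) + V(14)/(-352) = (-193 - 173)/(-17) + ((-10 + 14)/(-18 + 14))/(-352) = -366*(-1/17) + (4/(-4))*(-1/352) = 366/17 - ¼*4*(-1/352) = 366/17 - 1*(-1/352) = 366/17 + 1/352 = 128849/5984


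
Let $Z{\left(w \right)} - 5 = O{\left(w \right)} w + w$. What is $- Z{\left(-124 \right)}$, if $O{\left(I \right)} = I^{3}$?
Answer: $-236421257$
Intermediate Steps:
$Z{\left(w \right)} = 5 + w + w^{4}$ ($Z{\left(w \right)} = 5 + \left(w^{3} w + w\right) = 5 + \left(w^{4} + w\right) = 5 + \left(w + w^{4}\right) = 5 + w + w^{4}$)
$- Z{\left(-124 \right)} = - (5 - 124 + \left(-124\right)^{4}) = - (5 - 124 + 236421376) = \left(-1\right) 236421257 = -236421257$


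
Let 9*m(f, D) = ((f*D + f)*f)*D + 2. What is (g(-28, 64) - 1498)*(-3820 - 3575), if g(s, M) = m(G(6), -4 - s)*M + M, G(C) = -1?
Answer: -63158230/3 ≈ -2.1053e+7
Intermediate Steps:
m(f, D) = 2/9 + D*f*(f + D*f)/9 (m(f, D) = (((f*D + f)*f)*D + 2)/9 = (((D*f + f)*f)*D + 2)/9 = (((f + D*f)*f)*D + 2)/9 = ((f*(f + D*f))*D + 2)/9 = (D*f*(f + D*f) + 2)/9 = (2 + D*f*(f + D*f))/9 = 2/9 + D*f*(f + D*f)/9)
g(s, M) = M + M*(-2/9 - s/9 + (-4 - s)**2/9) (g(s, M) = (2/9 + (1/9)*(-4 - s)*(-1)**2 + (1/9)*(-4 - s)**2*(-1)**2)*M + M = (2/9 + (1/9)*(-4 - s)*1 + (1/9)*(-4 - s)**2*1)*M + M = (2/9 + (-4/9 - s/9) + (-4 - s)**2/9)*M + M = (-2/9 - s/9 + (-4 - s)**2/9)*M + M = M*(-2/9 - s/9 + (-4 - s)**2/9) + M = M + M*(-2/9 - s/9 + (-4 - s)**2/9))
(g(-28, 64) - 1498)*(-3820 - 3575) = ((1/9)*64*(7 + (4 - 28)**2 - 1*(-28)) - 1498)*(-3820 - 3575) = ((1/9)*64*(7 + (-24)**2 + 28) - 1498)*(-7395) = ((1/9)*64*(7 + 576 + 28) - 1498)*(-7395) = ((1/9)*64*611 - 1498)*(-7395) = (39104/9 - 1498)*(-7395) = (25622/9)*(-7395) = -63158230/3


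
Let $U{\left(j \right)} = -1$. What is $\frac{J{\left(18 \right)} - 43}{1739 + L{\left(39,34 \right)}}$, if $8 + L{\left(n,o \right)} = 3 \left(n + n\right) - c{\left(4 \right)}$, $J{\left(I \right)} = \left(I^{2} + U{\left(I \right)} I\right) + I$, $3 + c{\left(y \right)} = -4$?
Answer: $\frac{281}{1972} \approx 0.14249$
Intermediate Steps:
$c{\left(y \right)} = -7$ ($c{\left(y \right)} = -3 - 4 = -7$)
$J{\left(I \right)} = I^{2}$ ($J{\left(I \right)} = \left(I^{2} - I\right) + I = I^{2}$)
$L{\left(n,o \right)} = -1 + 6 n$ ($L{\left(n,o \right)} = -8 + \left(3 \left(n + n\right) - -7\right) = -8 + \left(3 \cdot 2 n + 7\right) = -8 + \left(6 n + 7\right) = -8 + \left(7 + 6 n\right) = -1 + 6 n$)
$\frac{J{\left(18 \right)} - 43}{1739 + L{\left(39,34 \right)}} = \frac{18^{2} - 43}{1739 + \left(-1 + 6 \cdot 39\right)} = \frac{324 - 43}{1739 + \left(-1 + 234\right)} = \frac{281}{1739 + 233} = \frac{281}{1972}$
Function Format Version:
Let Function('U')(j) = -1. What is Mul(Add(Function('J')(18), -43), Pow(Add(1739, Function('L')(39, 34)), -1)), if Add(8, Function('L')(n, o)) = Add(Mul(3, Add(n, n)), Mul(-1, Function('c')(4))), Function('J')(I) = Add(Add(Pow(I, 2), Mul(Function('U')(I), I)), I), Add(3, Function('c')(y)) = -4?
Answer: Rational(281, 1972) ≈ 0.14249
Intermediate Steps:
Function('c')(y) = -7 (Function('c')(y) = Add(-3, -4) = -7)
Function('J')(I) = Pow(I, 2) (Function('J')(I) = Add(Add(Pow(I, 2), Mul(-1, I)), I) = Pow(I, 2))
Function('L')(n, o) = Add(-1, Mul(6, n)) (Function('L')(n, o) = Add(-8, Add(Mul(3, Add(n, n)), Mul(-1, -7))) = Add(-8, Add(Mul(3, Mul(2, n)), 7)) = Add(-8, Add(Mul(6, n), 7)) = Add(-8, Add(7, Mul(6, n))) = Add(-1, Mul(6, n)))
Mul(Add(Function('J')(18), -43), Pow(Add(1739, Function('L')(39, 34)), -1)) = Mul(Add(Pow(18, 2), -43), Pow(Add(1739, Add(-1, Mul(6, 39))), -1)) = Mul(Add(324, -43), Pow(Add(1739, Add(-1, 234)), -1)) = Mul(281, Pow(Add(1739, 233), -1)) = Mul(281, Pow(1972, -1)) = Mul(281, Rational(1, 1972)) = Rational(281, 1972)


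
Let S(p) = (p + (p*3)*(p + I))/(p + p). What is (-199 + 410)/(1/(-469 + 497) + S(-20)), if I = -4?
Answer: -5908/993 ≈ -5.9496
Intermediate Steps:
S(p) = (p + 3*p*(-4 + p))/(2*p) (S(p) = (p + (p*3)*(p - 4))/(p + p) = (p + (3*p)*(-4 + p))/((2*p)) = (p + 3*p*(-4 + p))*(1/(2*p)) = (p + 3*p*(-4 + p))/(2*p))
(-199 + 410)/(1/(-469 + 497) + S(-20)) = (-199 + 410)/(1/(-469 + 497) + (-11/2 + (3/2)*(-20))) = 211/(1/28 + (-11/2 - 30)) = 211/(1/28 - 71/2) = 211/(-993/28) = 211*(-28/993) = -5908/993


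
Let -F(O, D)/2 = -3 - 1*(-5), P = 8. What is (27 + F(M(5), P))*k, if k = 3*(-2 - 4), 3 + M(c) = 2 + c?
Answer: -414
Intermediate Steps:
M(c) = -1 + c (M(c) = -3 + (2 + c) = -1 + c)
k = -18 (k = 3*(-6) = -18)
F(O, D) = -4 (F(O, D) = -2*(-3 - 1*(-5)) = -2*(-3 + 5) = -2*2 = -4)
(27 + F(M(5), P))*k = (27 - 4)*(-18) = 23*(-18) = -414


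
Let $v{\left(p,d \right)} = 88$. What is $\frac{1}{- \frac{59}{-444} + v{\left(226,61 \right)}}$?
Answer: $\frac{444}{39131} \approx 0.011347$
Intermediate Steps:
$\frac{1}{- \frac{59}{-444} + v{\left(226,61 \right)}} = \frac{1}{- \frac{59}{-444} + 88} = \frac{1}{\left(-59\right) \left(- \frac{1}{444}\right) + 88} = \frac{1}{\frac{59}{444} + 88} = \frac{1}{\frac{39131}{444}} = \frac{444}{39131}$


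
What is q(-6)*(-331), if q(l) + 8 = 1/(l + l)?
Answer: 32107/12 ≈ 2675.6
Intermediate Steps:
q(l) = -8 + 1/(2*l) (q(l) = -8 + 1/(l + l) = -8 + 1/(2*l))
q(-6)*(-331) = (-8 + (½)/(-6))*(-331) = (-8 + (½)*(-⅙))*(-331) = (-8 - 1/12)*(-331) = -97/12*(-331) = 32107/12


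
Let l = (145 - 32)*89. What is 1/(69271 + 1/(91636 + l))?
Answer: 101693/7044375804 ≈ 1.4436e-5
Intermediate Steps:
l = 10057 (l = 113*89 = 10057)
1/(69271 + 1/(91636 + l)) = 1/(69271 + 1/(91636 + 10057)) = 1/(69271 + 1/101693) = 1/(7044375804/101693) = 101693/7044375804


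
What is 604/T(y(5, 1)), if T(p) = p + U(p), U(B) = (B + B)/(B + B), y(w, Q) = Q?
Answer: 302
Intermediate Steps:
U(B) = 1 (U(B) = (2*B)/((2*B)) = (2*B)*(1/(2*B)) = 1)
T(p) = 1 + p (T(p) = p + 1 = 1 + p)
604/T(y(5, 1)) = 604/(1 + 1) = 604/2 = 604*(1/2) = 302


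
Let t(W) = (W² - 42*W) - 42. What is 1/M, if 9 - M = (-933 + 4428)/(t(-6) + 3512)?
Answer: 3758/30327 ≈ 0.12392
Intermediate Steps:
t(W) = -42 + W² - 42*W
M = 30327/3758 (M = 9 - (-933 + 4428)/((-42 + (-6)² - 42*(-6)) + 3512) = 9 - 3495/((-42 + 36 + 252) + 3512) = 9 - 3495/(246 + 3512) = 9 - 3495/3758 = 30327/3758 ≈ 8.0700)
1/M = 1/(30327/3758) = 3758/30327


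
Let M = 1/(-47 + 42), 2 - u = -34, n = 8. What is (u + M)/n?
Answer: 179/40 ≈ 4.4750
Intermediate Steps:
u = 36 (u = 2 - 1*(-34) = 2 + 34 = 36)
M = -1/5 (M = 1/(-5) = -1/5 ≈ -0.20000)
(u + M)/n = (36 - 1/5)/8 = (179/5)*(1/8) = 179/40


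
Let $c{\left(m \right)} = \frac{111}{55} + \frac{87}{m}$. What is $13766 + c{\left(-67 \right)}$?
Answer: $\frac{50730362}{3685} \approx 13767.0$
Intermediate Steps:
$c{\left(m \right)} = \frac{111}{55} + \frac{87}{m}$ ($c{\left(m \right)} = 111 \cdot \frac{1}{55} + \frac{87}{m} = \frac{111}{55} + \frac{87}{m}$)
$13766 + c{\left(-67 \right)} = 13766 + \left(\frac{111}{55} + \frac{87}{-67}\right) = 13766 + \left(\frac{111}{55} + 87 \left(- \frac{1}{67}\right)\right) = 13766 + \left(\frac{111}{55} - \frac{87}{67}\right) = 13766 + \frac{2652}{3685} = \frac{50730362}{3685}$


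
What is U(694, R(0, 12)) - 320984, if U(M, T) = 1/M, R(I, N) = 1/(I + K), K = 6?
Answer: -222762895/694 ≈ -3.2098e+5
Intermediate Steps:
R(I, N) = 1/(6 + I) (R(I, N) = 1/(I + 6) = 1/(6 + I))
U(694, R(0, 12)) - 320984 = 1/694 - 320984 = -222762895/694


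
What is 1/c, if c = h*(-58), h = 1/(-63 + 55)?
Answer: 4/29 ≈ 0.13793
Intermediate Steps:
h = -⅛ (h = 1/(-8) = -⅛ ≈ -0.12500)
c = 29/4 (c = -⅛*(-58) = 29/4 ≈ 7.2500)
1/c = 1/(29/4) = 4/29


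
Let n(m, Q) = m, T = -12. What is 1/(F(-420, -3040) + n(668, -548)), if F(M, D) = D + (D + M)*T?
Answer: 1/39148 ≈ 2.5544e-5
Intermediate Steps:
F(M, D) = -12*M - 11*D (F(M, D) = D + (D + M)*(-12) = D + (-12*D - 12*M) = -12*M - 11*D)
1/(F(-420, -3040) + n(668, -548)) = 1/((-12*(-420) - 11*(-3040)) + 668) = 1/((5040 + 33440) + 668) = 1/(38480 + 668) = 1/39148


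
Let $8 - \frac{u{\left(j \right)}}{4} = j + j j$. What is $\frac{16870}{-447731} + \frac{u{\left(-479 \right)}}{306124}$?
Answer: $- \frac{3579340736}{1181562109} \approx -3.0293$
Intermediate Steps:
$u{\left(j \right)} = 32 - 4 j - 4 j^{2}$ ($u{\left(j \right)} = 32 - 4 \left(j + j j\right) = 32 - 4 \left(j + j^{2}\right) = 32 - \left(4 j + 4 j^{2}\right) = 32 - 4 j - 4 j^{2}$)
$\frac{16870}{-447731} + \frac{u{\left(-479 \right)}}{306124} = \frac{16870}{-447731} + \frac{32 - -1916 - 4 \left(-479\right)^{2}}{306124} = 16870 \left(- \frac{1}{447731}\right) + \left(32 + 1916 - 917764\right) \frac{1}{306124} = - \frac{16870}{447731} + \left(32 + 1916 - 917764\right) \frac{1}{306124} = - \frac{16870}{447731} - \frac{228954}{76531} = - \frac{3579340736}{1181562109}$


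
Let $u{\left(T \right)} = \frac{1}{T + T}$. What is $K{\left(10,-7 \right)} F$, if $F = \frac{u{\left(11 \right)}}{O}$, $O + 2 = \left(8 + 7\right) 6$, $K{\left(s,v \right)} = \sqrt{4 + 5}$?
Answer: $\frac{3}{1936} \approx 0.0015496$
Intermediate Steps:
$K{\left(s,v \right)} = 3$ ($K{\left(s,v \right)} = \sqrt{9} = 3$)
$u{\left(T \right)} = \frac{1}{2 T}$
$O = 88$ ($O = -2 + \left(8 + 7\right) 6 = -2 + 15 \cdot 6 = -2 + 90 = 88$)
$F = \frac{1}{1936}$ ($F = \frac{\frac{1}{2} \cdot \frac{1}{11}}{88} = \frac{1}{2} \cdot \frac{1}{11} \cdot \frac{1}{88} = \frac{1}{22} \cdot \frac{1}{88} = \frac{1}{1936} \approx 0.00051653$)
$K{\left(10,-7 \right)} F = 3 \cdot \frac{1}{1936} = \frac{3}{1936}$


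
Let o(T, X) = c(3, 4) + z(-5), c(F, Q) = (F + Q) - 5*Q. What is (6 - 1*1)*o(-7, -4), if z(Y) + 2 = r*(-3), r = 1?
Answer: -90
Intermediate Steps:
c(F, Q) = F - 4*Q
z(Y) = -5 (z(Y) = -2 + 1*(-3) = -2 - 3 = -5)
o(T, X) = -18 (o(T, X) = (3 - 4*4) - 5 = (3 - 16) - 5 = -13 - 5 = -18)
(6 - 1*1)*o(-7, -4) = (6 - 1*1)*(-18) = (6 - 1)*(-18) = 5*(-18) = -90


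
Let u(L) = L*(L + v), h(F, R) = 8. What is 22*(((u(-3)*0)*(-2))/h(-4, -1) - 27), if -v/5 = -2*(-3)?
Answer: -594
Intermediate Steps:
v = -30 (v = -(-10)*(-3) = -5*6 = -30)
u(L) = L*(-30 + L) (u(L) = L*(L - 30) = L*(-30 + L))
22*(((u(-3)*0)*(-2))/h(-4, -1) - 27) = 22*(((-3*(-30 - 3)*0)*(-2))/8 - 27) = 22*(((-3*(-33)*0)*(-2))*(1/8) - 27) = 22*(((99*0)*(-2))*(1/8) - 27) = 22*((0*(-2))*(1/8) - 27) = 22*(0*(1/8) - 27) = 22*(0 - 27) = 22*(-27) = -594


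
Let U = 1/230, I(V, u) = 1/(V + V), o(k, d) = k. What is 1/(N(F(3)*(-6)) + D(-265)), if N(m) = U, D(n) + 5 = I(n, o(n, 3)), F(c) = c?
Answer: -1219/6092 ≈ -0.20010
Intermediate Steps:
I(V, u) = 1/(2*V)
D(n) = -5 + 1/(2*n)
U = 1/230 ≈ 0.0043478
N(m) = 1/230
1/(N(F(3)*(-6)) + D(-265)) = 1/(1/230 + (-5 + (½)/(-265))) = 1/(1/230 + (-5 + (½)*(-1/265))) = 1/(1/230 + (-5 - 1/530)) = 1/(1/230 - 2651/530) = 1/(-6092/1219) = -1219/6092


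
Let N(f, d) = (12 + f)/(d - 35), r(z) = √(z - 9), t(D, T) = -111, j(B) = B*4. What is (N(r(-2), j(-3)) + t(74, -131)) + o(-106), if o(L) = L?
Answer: -10211/47 - I*√11/47 ≈ -217.26 - 0.070567*I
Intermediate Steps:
j(B) = 4*B
r(z) = √(-9 + z)
N(f, d) = (12 + f)/(-35 + d)
(N(r(-2), j(-3)) + t(74, -131)) + o(-106) = ((12 + √(-9 - 2))/(-35 + 4*(-3)) - 111) - 106 = ((12 + √(-11))/(-35 - 12) - 111) - 106 = ((12 + I*√11)/(-47) - 111) - 106 = (-(12 + I*√11)/47 - 111) - 106 = ((-12/47 - I*√11/47) - 111) - 106 = (-5229/47 - I*√11/47) - 106 = -10211/47 - I*√11/47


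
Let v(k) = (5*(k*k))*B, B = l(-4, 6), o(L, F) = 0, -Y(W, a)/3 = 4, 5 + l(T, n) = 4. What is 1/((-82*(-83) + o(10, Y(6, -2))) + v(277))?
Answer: -1/376839 ≈ -2.6537e-6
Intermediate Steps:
l(T, n) = -1 (l(T, n) = -5 + 4 = -1)
Y(W, a) = -12 (Y(W, a) = -3*4 = -12)
B = -1
v(k) = -5*k**2 (v(k) = (5*(k*k))*(-1) = (5*k**2)*(-1) = -5*k**2)
1/((-82*(-83) + o(10, Y(6, -2))) + v(277)) = 1/((-82*(-83) + 0) - 5*277**2) = 1/((6806 + 0) - 5*76729) = 1/(6806 - 383645) = 1/(-376839) = -1/376839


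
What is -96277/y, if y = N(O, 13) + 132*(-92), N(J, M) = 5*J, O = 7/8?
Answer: 770216/97117 ≈ 7.9308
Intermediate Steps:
O = 7/8 (O = 7*(⅛) = 7/8 ≈ 0.87500)
y = -97117/8 (y = 5*(7/8) + 132*(-92) = 35/8 - 12144 = -97117/8 ≈ -12140.)
-96277/y = -96277/(-97117/8) = -96277*(-8/97117) = 770216/97117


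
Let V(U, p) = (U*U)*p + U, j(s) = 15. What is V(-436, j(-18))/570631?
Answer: 2851004/570631 ≈ 4.9962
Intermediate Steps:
V(U, p) = U + p*U**2 (V(U, p) = U**2*p + U = p*U**2 + U = U + p*U**2)
V(-436, j(-18))/570631 = -436*(1 - 436*15)/570631 = -436*(1 - 6540)*(1/570631) = -436*(-6539)*(1/570631) = 2851004*(1/570631) = 2851004/570631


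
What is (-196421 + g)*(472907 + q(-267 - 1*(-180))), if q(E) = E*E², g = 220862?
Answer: -4536151836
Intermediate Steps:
q(E) = E³
(-196421 + g)*(472907 + q(-267 - 1*(-180))) = (-196421 + 220862)*(472907 + (-267 - 1*(-180))³) = 24441*(472907 + (-267 + 180)³) = 24441*(472907 + (-87)³) = 24441*(472907 - 658503) = 24441*(-185596) = -4536151836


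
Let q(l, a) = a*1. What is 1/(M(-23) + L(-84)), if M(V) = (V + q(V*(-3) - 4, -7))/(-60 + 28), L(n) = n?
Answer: -16/1329 ≈ -0.012039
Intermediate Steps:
q(l, a) = a
M(V) = 7/32 - V/32 (M(V) = (V - 7)/(-60 + 28) = (-7 + V)/(-32) = (-7 + V)*(-1/32) = 7/32 - V/32)
1/(M(-23) + L(-84)) = 1/((7/32 - 1/32*(-23)) - 84) = 1/((7/32 + 23/32) - 84) = 1/(15/16 - 84) = 1/(-1329/16) = -16/1329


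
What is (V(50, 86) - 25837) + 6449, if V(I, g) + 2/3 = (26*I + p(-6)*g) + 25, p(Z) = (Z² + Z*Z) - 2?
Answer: -36131/3 ≈ -12044.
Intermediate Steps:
p(Z) = -2 + 2*Z² (p(Z) = (Z² + Z²) - 2 = 2*Z² - 2 = -2 + 2*Z²)
V(I, g) = 73/3 + 26*I + 70*g (V(I, g) = -⅔ + ((26*I + (-2 + 2*(-6)²)*g) + 25) = -⅔ + ((26*I + (-2 + 2*36)*g) + 25) = -⅔ + ((26*I + (-2 + 72)*g) + 25) = -⅔ + ((26*I + 70*g) + 25) = -⅔ + (25 + 26*I + 70*g) = 73/3 + 26*I + 70*g)
(V(50, 86) - 25837) + 6449 = ((73/3 + 26*50 + 70*86) - 25837) + 6449 = ((73/3 + 1300 + 6020) - 25837) + 6449 = (22033/3 - 25837) + 6449 = -55478/3 + 6449 = -36131/3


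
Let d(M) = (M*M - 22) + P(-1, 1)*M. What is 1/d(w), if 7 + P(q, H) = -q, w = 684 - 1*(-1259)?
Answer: 1/3763569 ≈ 2.6571e-7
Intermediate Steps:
w = 1943 (w = 684 + 1259 = 1943)
P(q, H) = -7 - q
d(M) = -22 + M² - 6*M (d(M) = (M*M - 22) + (-7 - 1*(-1))*M = (M² - 22) + (-7 + 1)*M = (-22 + M²) - 6*M = -22 + M² - 6*M)
1/d(w) = 1/(-22 + 1943² - 6*1943) = 1/(-22 + 3775249 - 11658) = 1/3763569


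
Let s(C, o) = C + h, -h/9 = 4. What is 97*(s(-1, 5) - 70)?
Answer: -10379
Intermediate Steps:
h = -36 (h = -9*4 = -36)
s(C, o) = -36 + C (s(C, o) = C - 36 = -36 + C)
97*(s(-1, 5) - 70) = 97*((-36 - 1) - 70) = 97*(-37 - 70) = 97*(-107) = -10379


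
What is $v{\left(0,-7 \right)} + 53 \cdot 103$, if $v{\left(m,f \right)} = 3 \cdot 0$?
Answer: $5459$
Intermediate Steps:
$v{\left(m,f \right)} = 0$
$v{\left(0,-7 \right)} + 53 \cdot 103 = 0 + 53 \cdot 103 = 0 + 5459 = 5459$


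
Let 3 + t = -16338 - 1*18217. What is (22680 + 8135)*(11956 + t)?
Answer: -696480630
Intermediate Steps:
t = -34558 (t = -3 + (-16338 - 1*18217) = -3 + (-16338 - 18217) = -3 - 34555 = -34558)
(22680 + 8135)*(11956 + t) = (22680 + 8135)*(11956 - 34558) = 30815*(-22602) = -696480630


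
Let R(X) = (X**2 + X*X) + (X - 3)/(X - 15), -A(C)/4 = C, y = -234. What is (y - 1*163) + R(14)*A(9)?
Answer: -14113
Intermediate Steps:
A(C) = -4*C
R(X) = 2*X**2 + (-3 + X)/(-15 + X) (R(X) = (X**2 + X**2) + (-3 + X)/(-15 + X) = 2*X**2 + (-3 + X)/(-15 + X))
(y - 1*163) + R(14)*A(9) = (-234 - 1*163) + ((-3 + 14 - 30*14**2 + 2*14**3)/(-15 + 14))*(-4*9) = (-234 - 163) + ((-3 + 14 - 30*196 + 2*2744)/(-1))*(-36) = -397 - (-3 + 14 - 5880 + 5488)*(-36) = -397 - 1*(-381)*(-36) = -397 + 381*(-36) = -397 - 13716 = -14113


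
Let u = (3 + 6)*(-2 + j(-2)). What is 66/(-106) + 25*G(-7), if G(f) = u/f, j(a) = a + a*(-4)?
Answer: -47931/371 ≈ -129.19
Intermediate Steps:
j(a) = -3*a (j(a) = a - 4*a = -3*a)
u = 36 (u = (3 + 6)*(-2 - 3*(-2)) = 9*(-2 + 6) = 9*4 = 36)
G(f) = 36/f
66/(-106) + 25*G(-7) = 66/(-106) + 25*(36/(-7)) = 66*(-1/106) + 25*(36*(-1/7)) = -33/53 + 25*(-36/7) = -33/53 - 900/7 = -47931/371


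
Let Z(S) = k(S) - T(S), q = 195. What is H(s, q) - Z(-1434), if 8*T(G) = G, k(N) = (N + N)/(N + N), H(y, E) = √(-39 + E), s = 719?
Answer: -721/4 + 2*√39 ≈ -167.76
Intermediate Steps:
k(N) = 1 (k(N) = (2*N)/((2*N)) = (2*N)*(1/(2*N)) = 1)
T(G) = G/8
Z(S) = 1 - S/8
H(s, q) - Z(-1434) = √(-39 + 195) - (1 - ⅛*(-1434)) = √156 - (1 + 717/4) = 2*√39 - 1*721/4 = 2*√39 - 721/4 = -721/4 + 2*√39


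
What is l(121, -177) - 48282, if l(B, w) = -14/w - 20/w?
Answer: -8545880/177 ≈ -48282.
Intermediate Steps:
l(B, w) = -34/w
l(121, -177) - 48282 = -34/(-177) - 48282 = -34*(-1/177) - 48282 = 34/177 - 48282 = -8545880/177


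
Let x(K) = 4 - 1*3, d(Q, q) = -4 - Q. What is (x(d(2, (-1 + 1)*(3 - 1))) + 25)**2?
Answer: 676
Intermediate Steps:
x(K) = 1 (x(K) = 4 - 3 = 1)
(x(d(2, (-1 + 1)*(3 - 1))) + 25)**2 = (1 + 25)**2 = 26**2 = 676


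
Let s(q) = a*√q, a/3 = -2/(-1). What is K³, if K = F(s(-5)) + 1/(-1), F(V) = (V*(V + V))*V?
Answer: 69983999 + 50388473520*I*√5 ≈ 6.9984e+7 + 1.1267e+11*I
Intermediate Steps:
a = 6 (a = 3*(-2/(-1)) = 3*(-2*(-1)) = 3*2 = 6)
s(q) = 6*√q
F(V) = 2*V³ (F(V) = (V*(2*V))*V = (2*V²)*V = 2*V³)
K = -1 - 2160*I*√5 (K = 2*(6*√(-5))³ + 1/(-1) = 2*(6*(I*√5))³ - 1 = 2*(6*I*√5)³ - 1 = 2*(-1080*I*√5) - 1 = -2160*I*√5 - 1 = -1 - 2160*I*√5 ≈ -1.0 - 4829.9*I)
K³ = (-1 - 2160*I*√5)³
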